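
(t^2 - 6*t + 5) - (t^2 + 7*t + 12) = -13*t - 7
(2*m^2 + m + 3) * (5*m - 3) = 10*m^3 - m^2 + 12*m - 9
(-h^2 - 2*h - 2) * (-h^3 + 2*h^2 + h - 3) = h^5 - 3*h^3 - 3*h^2 + 4*h + 6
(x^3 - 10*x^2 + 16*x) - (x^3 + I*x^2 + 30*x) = -10*x^2 - I*x^2 - 14*x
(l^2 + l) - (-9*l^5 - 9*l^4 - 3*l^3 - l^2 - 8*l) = 9*l^5 + 9*l^4 + 3*l^3 + 2*l^2 + 9*l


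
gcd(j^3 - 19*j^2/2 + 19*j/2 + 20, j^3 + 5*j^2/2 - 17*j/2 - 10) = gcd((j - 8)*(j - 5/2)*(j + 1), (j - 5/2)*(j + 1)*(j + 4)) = j^2 - 3*j/2 - 5/2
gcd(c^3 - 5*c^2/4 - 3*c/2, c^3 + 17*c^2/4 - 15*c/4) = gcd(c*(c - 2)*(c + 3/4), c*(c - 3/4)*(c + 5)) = c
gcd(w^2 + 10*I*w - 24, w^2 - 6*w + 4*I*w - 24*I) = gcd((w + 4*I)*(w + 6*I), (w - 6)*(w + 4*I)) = w + 4*I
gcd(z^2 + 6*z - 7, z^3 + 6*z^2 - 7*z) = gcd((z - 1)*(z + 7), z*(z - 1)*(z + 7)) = z^2 + 6*z - 7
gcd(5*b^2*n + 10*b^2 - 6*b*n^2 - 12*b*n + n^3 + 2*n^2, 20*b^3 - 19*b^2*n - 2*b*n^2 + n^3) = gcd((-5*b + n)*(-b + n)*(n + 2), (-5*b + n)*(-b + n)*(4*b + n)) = 5*b^2 - 6*b*n + n^2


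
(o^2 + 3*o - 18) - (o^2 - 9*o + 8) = 12*o - 26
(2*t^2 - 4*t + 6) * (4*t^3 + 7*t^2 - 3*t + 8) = 8*t^5 - 2*t^4 - 10*t^3 + 70*t^2 - 50*t + 48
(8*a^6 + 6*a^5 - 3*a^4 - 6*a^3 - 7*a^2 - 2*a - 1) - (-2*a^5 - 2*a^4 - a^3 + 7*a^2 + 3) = 8*a^6 + 8*a^5 - a^4 - 5*a^3 - 14*a^2 - 2*a - 4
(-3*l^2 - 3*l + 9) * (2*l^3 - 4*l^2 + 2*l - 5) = -6*l^5 + 6*l^4 + 24*l^3 - 27*l^2 + 33*l - 45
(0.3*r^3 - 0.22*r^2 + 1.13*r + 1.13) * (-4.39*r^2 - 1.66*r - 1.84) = -1.317*r^5 + 0.4678*r^4 - 5.1475*r^3 - 6.4317*r^2 - 3.955*r - 2.0792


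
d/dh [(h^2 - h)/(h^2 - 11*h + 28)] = 2*(-5*h^2 + 28*h - 14)/(h^4 - 22*h^3 + 177*h^2 - 616*h + 784)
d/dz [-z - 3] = -1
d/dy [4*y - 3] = 4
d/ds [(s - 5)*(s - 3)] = 2*s - 8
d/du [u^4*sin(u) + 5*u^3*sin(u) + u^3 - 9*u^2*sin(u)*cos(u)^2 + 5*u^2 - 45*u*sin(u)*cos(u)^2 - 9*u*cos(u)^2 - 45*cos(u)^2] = u^4*cos(u) + 4*u^3*sin(u) + 5*u^3*cos(u) + 15*u^2*sin(u) - 9*u^2*cos(u)/4 - 27*u^2*cos(3*u)/4 + 3*u^2 - 9*u*sin(u)/2 + 9*u*sin(2*u) - 9*u*sin(3*u)/2 - 45*u*cos(u)/4 - 135*u*cos(3*u)/4 + 10*u - 45*sin(u)/4 + 45*sin(2*u) - 45*sin(3*u)/4 - 9*cos(2*u)/2 - 9/2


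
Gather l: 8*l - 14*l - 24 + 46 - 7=15 - 6*l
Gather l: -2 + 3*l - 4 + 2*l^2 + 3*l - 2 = 2*l^2 + 6*l - 8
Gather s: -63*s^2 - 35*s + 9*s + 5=-63*s^2 - 26*s + 5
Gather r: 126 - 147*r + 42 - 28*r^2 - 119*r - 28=-28*r^2 - 266*r + 140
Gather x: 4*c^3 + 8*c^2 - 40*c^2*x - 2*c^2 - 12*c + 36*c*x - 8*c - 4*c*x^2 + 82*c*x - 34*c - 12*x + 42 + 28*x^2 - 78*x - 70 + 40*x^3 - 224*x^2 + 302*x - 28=4*c^3 + 6*c^2 - 54*c + 40*x^3 + x^2*(-4*c - 196) + x*(-40*c^2 + 118*c + 212) - 56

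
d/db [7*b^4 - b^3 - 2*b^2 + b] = 28*b^3 - 3*b^2 - 4*b + 1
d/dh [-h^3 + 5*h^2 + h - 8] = -3*h^2 + 10*h + 1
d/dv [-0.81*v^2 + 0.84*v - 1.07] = 0.84 - 1.62*v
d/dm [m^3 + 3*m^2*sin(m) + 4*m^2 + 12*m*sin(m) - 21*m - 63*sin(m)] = 3*m^2*cos(m) + 3*m^2 + 6*m*sin(m) + 12*m*cos(m) + 8*m + 12*sin(m) - 63*cos(m) - 21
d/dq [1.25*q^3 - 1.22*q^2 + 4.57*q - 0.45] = 3.75*q^2 - 2.44*q + 4.57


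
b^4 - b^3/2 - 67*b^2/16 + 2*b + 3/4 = (b - 2)*(b - 3/4)*(b + 1/4)*(b + 2)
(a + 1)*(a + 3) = a^2 + 4*a + 3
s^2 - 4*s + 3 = (s - 3)*(s - 1)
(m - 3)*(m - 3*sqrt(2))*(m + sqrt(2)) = m^3 - 3*m^2 - 2*sqrt(2)*m^2 - 6*m + 6*sqrt(2)*m + 18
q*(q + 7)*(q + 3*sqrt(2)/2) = q^3 + 3*sqrt(2)*q^2/2 + 7*q^2 + 21*sqrt(2)*q/2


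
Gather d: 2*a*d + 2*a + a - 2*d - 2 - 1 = 3*a + d*(2*a - 2) - 3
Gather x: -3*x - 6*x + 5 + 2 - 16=-9*x - 9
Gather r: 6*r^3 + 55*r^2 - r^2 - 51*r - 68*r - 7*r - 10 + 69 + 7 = 6*r^3 + 54*r^2 - 126*r + 66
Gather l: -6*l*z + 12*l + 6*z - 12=l*(12 - 6*z) + 6*z - 12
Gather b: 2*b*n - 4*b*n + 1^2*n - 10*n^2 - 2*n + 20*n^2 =-2*b*n + 10*n^2 - n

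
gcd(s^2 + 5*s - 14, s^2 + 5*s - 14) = s^2 + 5*s - 14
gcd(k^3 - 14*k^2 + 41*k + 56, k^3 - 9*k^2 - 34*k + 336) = k^2 - 15*k + 56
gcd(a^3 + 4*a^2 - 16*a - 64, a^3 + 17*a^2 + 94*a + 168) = a + 4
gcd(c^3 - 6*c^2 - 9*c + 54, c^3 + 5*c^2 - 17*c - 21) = c - 3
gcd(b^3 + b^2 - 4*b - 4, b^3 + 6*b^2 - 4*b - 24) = b^2 - 4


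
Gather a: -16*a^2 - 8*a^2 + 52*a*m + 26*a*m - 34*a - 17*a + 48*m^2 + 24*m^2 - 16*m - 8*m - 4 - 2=-24*a^2 + a*(78*m - 51) + 72*m^2 - 24*m - 6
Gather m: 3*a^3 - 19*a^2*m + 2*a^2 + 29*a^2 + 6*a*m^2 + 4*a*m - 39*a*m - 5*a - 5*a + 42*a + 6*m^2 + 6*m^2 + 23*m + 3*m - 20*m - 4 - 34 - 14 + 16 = 3*a^3 + 31*a^2 + 32*a + m^2*(6*a + 12) + m*(-19*a^2 - 35*a + 6) - 36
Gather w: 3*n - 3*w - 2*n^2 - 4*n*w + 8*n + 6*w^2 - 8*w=-2*n^2 + 11*n + 6*w^2 + w*(-4*n - 11)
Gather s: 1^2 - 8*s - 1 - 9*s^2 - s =-9*s^2 - 9*s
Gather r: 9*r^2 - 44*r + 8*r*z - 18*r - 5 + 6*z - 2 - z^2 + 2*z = 9*r^2 + r*(8*z - 62) - z^2 + 8*z - 7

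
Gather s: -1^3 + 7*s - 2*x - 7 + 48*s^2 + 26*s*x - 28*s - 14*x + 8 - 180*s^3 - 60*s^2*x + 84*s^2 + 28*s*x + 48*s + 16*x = -180*s^3 + s^2*(132 - 60*x) + s*(54*x + 27)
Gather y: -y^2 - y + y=-y^2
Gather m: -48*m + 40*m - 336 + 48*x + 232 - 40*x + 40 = -8*m + 8*x - 64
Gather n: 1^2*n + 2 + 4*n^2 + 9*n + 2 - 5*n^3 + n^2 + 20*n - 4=-5*n^3 + 5*n^2 + 30*n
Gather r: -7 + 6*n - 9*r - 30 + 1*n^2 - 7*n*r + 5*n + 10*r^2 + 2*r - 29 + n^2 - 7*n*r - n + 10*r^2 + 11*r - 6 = 2*n^2 + 10*n + 20*r^2 + r*(4 - 14*n) - 72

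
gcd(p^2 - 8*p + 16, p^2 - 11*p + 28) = p - 4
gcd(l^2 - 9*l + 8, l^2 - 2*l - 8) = 1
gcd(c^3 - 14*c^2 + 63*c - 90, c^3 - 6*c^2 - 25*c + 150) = c^2 - 11*c + 30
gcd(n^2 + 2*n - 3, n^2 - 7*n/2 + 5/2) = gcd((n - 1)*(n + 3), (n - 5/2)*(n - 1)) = n - 1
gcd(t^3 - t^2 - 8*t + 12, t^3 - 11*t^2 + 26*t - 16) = t - 2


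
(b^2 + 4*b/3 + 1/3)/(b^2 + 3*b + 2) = (b + 1/3)/(b + 2)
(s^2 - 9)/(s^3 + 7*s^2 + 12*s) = (s - 3)/(s*(s + 4))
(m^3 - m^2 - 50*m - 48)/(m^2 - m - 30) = (-m^3 + m^2 + 50*m + 48)/(-m^2 + m + 30)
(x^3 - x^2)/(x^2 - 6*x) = x*(x - 1)/(x - 6)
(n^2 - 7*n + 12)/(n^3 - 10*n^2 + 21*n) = (n - 4)/(n*(n - 7))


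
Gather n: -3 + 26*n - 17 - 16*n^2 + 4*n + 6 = -16*n^2 + 30*n - 14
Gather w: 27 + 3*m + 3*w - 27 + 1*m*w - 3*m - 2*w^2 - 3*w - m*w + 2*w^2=0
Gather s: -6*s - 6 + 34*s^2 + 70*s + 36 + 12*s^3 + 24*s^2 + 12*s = 12*s^3 + 58*s^2 + 76*s + 30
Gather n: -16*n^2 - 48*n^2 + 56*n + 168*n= -64*n^2 + 224*n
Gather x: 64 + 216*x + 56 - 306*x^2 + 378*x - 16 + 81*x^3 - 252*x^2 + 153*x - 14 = 81*x^3 - 558*x^2 + 747*x + 90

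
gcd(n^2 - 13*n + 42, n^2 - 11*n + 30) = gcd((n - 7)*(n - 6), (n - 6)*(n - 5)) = n - 6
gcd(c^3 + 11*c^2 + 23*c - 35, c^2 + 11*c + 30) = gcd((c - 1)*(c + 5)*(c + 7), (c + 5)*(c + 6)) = c + 5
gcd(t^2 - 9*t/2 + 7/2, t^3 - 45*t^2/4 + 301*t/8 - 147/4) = t - 7/2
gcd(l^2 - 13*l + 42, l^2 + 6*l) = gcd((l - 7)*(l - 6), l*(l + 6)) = 1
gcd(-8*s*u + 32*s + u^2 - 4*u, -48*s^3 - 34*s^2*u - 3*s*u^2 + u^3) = 8*s - u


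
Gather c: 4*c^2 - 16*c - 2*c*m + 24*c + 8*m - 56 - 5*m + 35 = 4*c^2 + c*(8 - 2*m) + 3*m - 21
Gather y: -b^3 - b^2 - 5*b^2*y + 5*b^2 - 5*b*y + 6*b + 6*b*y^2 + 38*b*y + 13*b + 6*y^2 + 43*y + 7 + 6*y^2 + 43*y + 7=-b^3 + 4*b^2 + 19*b + y^2*(6*b + 12) + y*(-5*b^2 + 33*b + 86) + 14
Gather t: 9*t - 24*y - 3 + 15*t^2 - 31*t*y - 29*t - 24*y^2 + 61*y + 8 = 15*t^2 + t*(-31*y - 20) - 24*y^2 + 37*y + 5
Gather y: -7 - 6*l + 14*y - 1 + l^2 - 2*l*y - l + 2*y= l^2 - 7*l + y*(16 - 2*l) - 8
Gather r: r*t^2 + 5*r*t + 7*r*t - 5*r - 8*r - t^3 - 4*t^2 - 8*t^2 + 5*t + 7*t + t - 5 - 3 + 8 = r*(t^2 + 12*t - 13) - t^3 - 12*t^2 + 13*t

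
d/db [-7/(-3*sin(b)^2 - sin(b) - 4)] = -7*(6*sin(b) + 1)*cos(b)/(3*sin(b)^2 + sin(b) + 4)^2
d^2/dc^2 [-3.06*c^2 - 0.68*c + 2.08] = -6.12000000000000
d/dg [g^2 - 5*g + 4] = 2*g - 5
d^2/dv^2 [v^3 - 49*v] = 6*v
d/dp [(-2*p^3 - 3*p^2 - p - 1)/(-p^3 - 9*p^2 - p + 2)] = (15*p^4 + 2*p^3 - 21*p^2 - 30*p - 3)/(p^6 + 18*p^5 + 83*p^4 + 14*p^3 - 35*p^2 - 4*p + 4)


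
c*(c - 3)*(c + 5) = c^3 + 2*c^2 - 15*c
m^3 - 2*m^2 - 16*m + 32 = (m - 4)*(m - 2)*(m + 4)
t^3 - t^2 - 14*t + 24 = (t - 3)*(t - 2)*(t + 4)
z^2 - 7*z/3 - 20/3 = (z - 4)*(z + 5/3)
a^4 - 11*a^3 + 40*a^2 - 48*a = a*(a - 4)^2*(a - 3)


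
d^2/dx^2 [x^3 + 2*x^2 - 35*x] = 6*x + 4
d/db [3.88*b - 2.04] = 3.88000000000000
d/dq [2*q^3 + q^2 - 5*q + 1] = 6*q^2 + 2*q - 5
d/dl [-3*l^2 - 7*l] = -6*l - 7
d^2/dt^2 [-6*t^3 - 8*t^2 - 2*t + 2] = -36*t - 16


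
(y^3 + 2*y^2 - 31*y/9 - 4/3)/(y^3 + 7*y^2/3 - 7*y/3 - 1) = (y - 4/3)/(y - 1)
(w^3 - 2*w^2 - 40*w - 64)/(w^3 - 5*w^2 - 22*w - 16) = (w + 4)/(w + 1)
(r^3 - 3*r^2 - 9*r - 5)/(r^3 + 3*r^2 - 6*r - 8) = (r^2 - 4*r - 5)/(r^2 + 2*r - 8)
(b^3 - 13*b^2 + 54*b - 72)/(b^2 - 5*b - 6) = (b^2 - 7*b + 12)/(b + 1)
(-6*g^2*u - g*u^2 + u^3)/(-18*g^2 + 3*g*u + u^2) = u*(2*g + u)/(6*g + u)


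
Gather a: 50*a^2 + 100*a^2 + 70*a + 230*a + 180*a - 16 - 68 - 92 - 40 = 150*a^2 + 480*a - 216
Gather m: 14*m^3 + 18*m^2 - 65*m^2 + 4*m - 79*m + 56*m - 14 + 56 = 14*m^3 - 47*m^2 - 19*m + 42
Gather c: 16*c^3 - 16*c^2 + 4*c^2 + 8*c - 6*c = 16*c^3 - 12*c^2 + 2*c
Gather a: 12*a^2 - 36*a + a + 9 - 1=12*a^2 - 35*a + 8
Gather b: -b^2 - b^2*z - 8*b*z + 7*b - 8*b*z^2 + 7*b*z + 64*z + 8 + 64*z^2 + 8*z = b^2*(-z - 1) + b*(-8*z^2 - z + 7) + 64*z^2 + 72*z + 8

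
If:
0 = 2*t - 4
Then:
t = 2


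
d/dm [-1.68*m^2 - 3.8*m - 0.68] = -3.36*m - 3.8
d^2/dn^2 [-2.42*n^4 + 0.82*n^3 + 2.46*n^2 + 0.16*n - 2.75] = -29.04*n^2 + 4.92*n + 4.92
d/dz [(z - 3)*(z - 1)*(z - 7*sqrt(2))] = 3*z^2 - 14*sqrt(2)*z - 8*z + 3 + 28*sqrt(2)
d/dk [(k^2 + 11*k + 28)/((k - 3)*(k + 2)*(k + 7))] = (-k^2 - 8*k - 2)/(k^4 - 2*k^3 - 11*k^2 + 12*k + 36)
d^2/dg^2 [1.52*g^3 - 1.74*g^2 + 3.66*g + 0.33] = 9.12*g - 3.48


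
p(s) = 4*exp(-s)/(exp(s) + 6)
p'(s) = -4*exp(-s)/(exp(s) + 6) - 4/(exp(s) + 6)^2 = 8*(-exp(s) - 3)*exp(-s)/(exp(2*s) + 12*exp(s) + 36)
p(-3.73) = 27.68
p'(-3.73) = -27.79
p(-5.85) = 231.38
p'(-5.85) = -231.49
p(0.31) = 0.40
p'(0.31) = -0.47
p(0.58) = 0.29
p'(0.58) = -0.35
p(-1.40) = 2.60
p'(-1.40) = -2.70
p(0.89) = 0.19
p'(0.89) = -0.25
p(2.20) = 0.03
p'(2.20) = -0.05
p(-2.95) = 12.63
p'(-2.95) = -12.74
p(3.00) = 0.01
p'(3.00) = -0.01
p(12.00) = 0.00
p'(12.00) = 0.00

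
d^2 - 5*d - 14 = (d - 7)*(d + 2)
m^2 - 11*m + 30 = (m - 6)*(m - 5)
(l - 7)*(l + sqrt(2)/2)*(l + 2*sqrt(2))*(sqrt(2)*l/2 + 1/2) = sqrt(2)*l^4/2 - 7*sqrt(2)*l^3/2 + 3*l^3 - 21*l^2 + 9*sqrt(2)*l^2/4 - 63*sqrt(2)*l/4 + l - 7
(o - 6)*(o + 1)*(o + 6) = o^3 + o^2 - 36*o - 36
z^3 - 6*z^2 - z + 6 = (z - 6)*(z - 1)*(z + 1)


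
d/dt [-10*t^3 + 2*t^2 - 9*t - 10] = -30*t^2 + 4*t - 9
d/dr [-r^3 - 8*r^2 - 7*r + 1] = -3*r^2 - 16*r - 7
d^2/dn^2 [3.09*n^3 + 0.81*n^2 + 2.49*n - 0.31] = 18.54*n + 1.62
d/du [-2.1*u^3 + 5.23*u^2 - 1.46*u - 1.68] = -6.3*u^2 + 10.46*u - 1.46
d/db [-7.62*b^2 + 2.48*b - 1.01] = 2.48 - 15.24*b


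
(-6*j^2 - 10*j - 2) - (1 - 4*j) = -6*j^2 - 6*j - 3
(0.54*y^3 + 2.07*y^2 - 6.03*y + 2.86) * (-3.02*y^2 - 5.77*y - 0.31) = -1.6308*y^5 - 9.3672*y^4 + 6.0993*y^3 + 25.5142*y^2 - 14.6329*y - 0.8866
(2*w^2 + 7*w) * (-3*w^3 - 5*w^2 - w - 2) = -6*w^5 - 31*w^4 - 37*w^3 - 11*w^2 - 14*w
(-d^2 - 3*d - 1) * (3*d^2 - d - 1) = -3*d^4 - 8*d^3 + d^2 + 4*d + 1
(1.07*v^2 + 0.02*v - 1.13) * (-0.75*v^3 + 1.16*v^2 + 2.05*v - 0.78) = -0.8025*v^5 + 1.2262*v^4 + 3.0642*v^3 - 2.1044*v^2 - 2.3321*v + 0.8814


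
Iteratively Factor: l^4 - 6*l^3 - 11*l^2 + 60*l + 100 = (l - 5)*(l^3 - l^2 - 16*l - 20) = (l - 5)^2*(l^2 + 4*l + 4) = (l - 5)^2*(l + 2)*(l + 2)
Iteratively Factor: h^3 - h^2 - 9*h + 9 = (h - 3)*(h^2 + 2*h - 3) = (h - 3)*(h - 1)*(h + 3)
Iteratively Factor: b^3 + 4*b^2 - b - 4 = (b + 1)*(b^2 + 3*b - 4) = (b + 1)*(b + 4)*(b - 1)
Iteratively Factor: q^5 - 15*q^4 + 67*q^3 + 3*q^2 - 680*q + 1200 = (q + 3)*(q^4 - 18*q^3 + 121*q^2 - 360*q + 400) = (q - 5)*(q + 3)*(q^3 - 13*q^2 + 56*q - 80) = (q - 5)*(q - 4)*(q + 3)*(q^2 - 9*q + 20) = (q - 5)^2*(q - 4)*(q + 3)*(q - 4)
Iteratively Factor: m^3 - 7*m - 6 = (m - 3)*(m^2 + 3*m + 2) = (m - 3)*(m + 1)*(m + 2)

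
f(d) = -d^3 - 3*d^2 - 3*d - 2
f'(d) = -3*d^2 - 6*d - 3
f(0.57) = -4.87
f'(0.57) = -7.39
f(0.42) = -3.86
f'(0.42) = -6.05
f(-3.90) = 23.39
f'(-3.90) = -25.23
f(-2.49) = 2.31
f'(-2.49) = -6.66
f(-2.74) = 4.27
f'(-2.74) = -9.08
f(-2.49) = 2.31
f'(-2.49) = -6.66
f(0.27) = -3.05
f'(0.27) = -4.84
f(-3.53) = 15.19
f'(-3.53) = -19.20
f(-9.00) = 511.00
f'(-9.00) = -192.00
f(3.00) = -65.00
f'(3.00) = -48.00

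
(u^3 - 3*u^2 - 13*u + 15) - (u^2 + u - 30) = u^3 - 4*u^2 - 14*u + 45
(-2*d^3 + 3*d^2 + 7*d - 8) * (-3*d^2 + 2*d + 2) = 6*d^5 - 13*d^4 - 19*d^3 + 44*d^2 - 2*d - 16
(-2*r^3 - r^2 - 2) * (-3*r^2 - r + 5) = 6*r^5 + 5*r^4 - 9*r^3 + r^2 + 2*r - 10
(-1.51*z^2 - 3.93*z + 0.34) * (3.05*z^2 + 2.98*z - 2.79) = -4.6055*z^4 - 16.4863*z^3 - 6.4615*z^2 + 11.9779*z - 0.9486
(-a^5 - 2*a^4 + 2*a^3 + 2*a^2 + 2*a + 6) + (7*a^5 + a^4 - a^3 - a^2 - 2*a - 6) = 6*a^5 - a^4 + a^3 + a^2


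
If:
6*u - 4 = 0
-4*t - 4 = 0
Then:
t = -1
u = 2/3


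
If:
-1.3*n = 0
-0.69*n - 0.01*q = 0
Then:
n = 0.00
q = 0.00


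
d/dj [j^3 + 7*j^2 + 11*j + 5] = 3*j^2 + 14*j + 11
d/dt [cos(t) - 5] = -sin(t)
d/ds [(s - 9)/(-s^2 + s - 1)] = (-s^2 + s + (s - 9)*(2*s - 1) - 1)/(s^2 - s + 1)^2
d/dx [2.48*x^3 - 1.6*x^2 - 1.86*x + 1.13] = 7.44*x^2 - 3.2*x - 1.86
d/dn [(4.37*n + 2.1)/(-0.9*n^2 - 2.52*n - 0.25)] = (3.933*n^2 + 3.78*n + 4.1995)/(0.81*n^4 + 4.536*n^3 + 6.8004*n^2 + 1.26*n + 0.0625)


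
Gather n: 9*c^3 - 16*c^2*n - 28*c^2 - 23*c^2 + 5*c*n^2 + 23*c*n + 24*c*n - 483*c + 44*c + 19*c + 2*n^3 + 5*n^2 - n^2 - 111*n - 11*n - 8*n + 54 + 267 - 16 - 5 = 9*c^3 - 51*c^2 - 420*c + 2*n^3 + n^2*(5*c + 4) + n*(-16*c^2 + 47*c - 130) + 300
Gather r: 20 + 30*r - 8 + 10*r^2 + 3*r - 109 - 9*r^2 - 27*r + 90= r^2 + 6*r - 7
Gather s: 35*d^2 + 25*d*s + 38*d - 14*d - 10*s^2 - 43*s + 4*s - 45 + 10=35*d^2 + 24*d - 10*s^2 + s*(25*d - 39) - 35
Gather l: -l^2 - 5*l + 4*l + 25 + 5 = -l^2 - l + 30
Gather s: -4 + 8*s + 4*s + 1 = 12*s - 3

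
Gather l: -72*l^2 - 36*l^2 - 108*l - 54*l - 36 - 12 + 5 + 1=-108*l^2 - 162*l - 42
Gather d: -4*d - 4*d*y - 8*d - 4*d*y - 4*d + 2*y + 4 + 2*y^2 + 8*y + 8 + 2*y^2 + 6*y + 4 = d*(-8*y - 16) + 4*y^2 + 16*y + 16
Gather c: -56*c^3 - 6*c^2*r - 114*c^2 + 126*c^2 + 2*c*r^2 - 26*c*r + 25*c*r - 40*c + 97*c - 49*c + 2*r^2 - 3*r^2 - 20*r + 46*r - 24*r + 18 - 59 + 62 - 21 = -56*c^3 + c^2*(12 - 6*r) + c*(2*r^2 - r + 8) - r^2 + 2*r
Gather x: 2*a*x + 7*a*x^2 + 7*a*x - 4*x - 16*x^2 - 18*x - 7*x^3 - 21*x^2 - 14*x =-7*x^3 + x^2*(7*a - 37) + x*(9*a - 36)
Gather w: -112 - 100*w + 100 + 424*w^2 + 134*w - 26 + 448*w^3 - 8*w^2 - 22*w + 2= 448*w^3 + 416*w^2 + 12*w - 36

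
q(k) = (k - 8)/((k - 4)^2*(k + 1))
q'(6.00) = 0.12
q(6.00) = -0.07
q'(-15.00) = 0.00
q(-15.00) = 0.00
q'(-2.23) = 0.22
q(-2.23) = 0.21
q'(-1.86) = 0.47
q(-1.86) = 0.33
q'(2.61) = -0.75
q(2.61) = -0.77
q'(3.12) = -2.79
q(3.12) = -1.53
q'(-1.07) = 73.44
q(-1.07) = 5.04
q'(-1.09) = 44.42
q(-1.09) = 3.90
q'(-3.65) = 0.04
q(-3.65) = 0.08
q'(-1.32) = 3.49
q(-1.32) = 1.03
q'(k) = -(k - 8)/((k - 4)^2*(k + 1)^2) - 2*(k - 8)/((k - 4)^3*(k + 1)) + 1/((k - 4)^2*(k + 1))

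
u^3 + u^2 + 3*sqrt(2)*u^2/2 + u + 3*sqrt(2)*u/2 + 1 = (u + 1)*(u + sqrt(2)/2)*(u + sqrt(2))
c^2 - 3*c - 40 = (c - 8)*(c + 5)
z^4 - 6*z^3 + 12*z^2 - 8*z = z*(z - 2)^3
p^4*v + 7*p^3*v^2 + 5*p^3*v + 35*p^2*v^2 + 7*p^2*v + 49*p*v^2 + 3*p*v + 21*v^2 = (p + 1)*(p + 3)*(p + 7*v)*(p*v + v)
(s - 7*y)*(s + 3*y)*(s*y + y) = s^3*y - 4*s^2*y^2 + s^2*y - 21*s*y^3 - 4*s*y^2 - 21*y^3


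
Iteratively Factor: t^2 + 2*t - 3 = (t + 3)*(t - 1)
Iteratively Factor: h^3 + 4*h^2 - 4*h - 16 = (h + 2)*(h^2 + 2*h - 8) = (h - 2)*(h + 2)*(h + 4)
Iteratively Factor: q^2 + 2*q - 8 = (q + 4)*(q - 2)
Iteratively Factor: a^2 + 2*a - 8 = (a + 4)*(a - 2)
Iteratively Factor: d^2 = (d)*(d)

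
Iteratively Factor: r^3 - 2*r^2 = (r)*(r^2 - 2*r) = r^2*(r - 2)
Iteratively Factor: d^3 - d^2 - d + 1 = (d - 1)*(d^2 - 1) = (d - 1)^2*(d + 1)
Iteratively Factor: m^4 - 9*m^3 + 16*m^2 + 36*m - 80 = (m + 2)*(m^3 - 11*m^2 + 38*m - 40) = (m - 5)*(m + 2)*(m^2 - 6*m + 8) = (m - 5)*(m - 4)*(m + 2)*(m - 2)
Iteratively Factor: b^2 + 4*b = (b)*(b + 4)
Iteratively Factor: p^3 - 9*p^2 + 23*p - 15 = (p - 1)*(p^2 - 8*p + 15) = (p - 3)*(p - 1)*(p - 5)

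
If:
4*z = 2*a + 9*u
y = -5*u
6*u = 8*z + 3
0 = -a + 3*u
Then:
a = -3/8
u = -1/8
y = 5/8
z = -15/32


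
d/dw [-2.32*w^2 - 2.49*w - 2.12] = -4.64*w - 2.49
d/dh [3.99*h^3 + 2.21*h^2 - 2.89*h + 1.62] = 11.97*h^2 + 4.42*h - 2.89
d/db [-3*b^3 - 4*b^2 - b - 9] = -9*b^2 - 8*b - 1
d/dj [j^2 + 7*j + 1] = 2*j + 7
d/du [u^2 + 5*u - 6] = 2*u + 5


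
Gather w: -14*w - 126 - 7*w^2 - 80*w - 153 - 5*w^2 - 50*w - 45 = -12*w^2 - 144*w - 324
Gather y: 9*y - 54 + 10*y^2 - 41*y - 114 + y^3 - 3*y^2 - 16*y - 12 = y^3 + 7*y^2 - 48*y - 180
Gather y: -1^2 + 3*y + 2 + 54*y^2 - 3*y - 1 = 54*y^2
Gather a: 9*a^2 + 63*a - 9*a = 9*a^2 + 54*a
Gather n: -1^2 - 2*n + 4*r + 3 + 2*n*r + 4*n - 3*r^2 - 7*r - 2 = n*(2*r + 2) - 3*r^2 - 3*r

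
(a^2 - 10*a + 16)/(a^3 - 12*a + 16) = (a - 8)/(a^2 + 2*a - 8)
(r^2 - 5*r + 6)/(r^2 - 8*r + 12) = (r - 3)/(r - 6)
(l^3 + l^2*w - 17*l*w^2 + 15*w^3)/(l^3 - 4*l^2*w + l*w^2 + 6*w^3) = (-l^2 - 4*l*w + 5*w^2)/(-l^2 + l*w + 2*w^2)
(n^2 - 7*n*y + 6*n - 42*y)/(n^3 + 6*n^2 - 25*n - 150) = (n - 7*y)/(n^2 - 25)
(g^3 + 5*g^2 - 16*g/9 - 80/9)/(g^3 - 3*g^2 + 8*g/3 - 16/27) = 3*(3*g^2 + 19*g + 20)/(9*g^2 - 15*g + 4)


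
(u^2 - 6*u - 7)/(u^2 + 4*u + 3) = (u - 7)/(u + 3)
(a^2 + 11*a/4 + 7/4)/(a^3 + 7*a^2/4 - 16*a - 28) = (a + 1)/(a^2 - 16)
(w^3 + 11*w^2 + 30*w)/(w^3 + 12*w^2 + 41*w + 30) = w/(w + 1)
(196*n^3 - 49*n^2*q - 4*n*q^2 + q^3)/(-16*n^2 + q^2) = (-49*n^2 + q^2)/(4*n + q)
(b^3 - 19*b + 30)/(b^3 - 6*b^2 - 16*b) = (-b^3 + 19*b - 30)/(b*(-b^2 + 6*b + 16))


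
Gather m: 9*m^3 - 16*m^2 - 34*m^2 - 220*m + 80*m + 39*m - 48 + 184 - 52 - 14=9*m^3 - 50*m^2 - 101*m + 70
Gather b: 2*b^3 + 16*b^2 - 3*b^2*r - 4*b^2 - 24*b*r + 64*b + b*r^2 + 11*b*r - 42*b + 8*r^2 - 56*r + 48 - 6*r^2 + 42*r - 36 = 2*b^3 + b^2*(12 - 3*r) + b*(r^2 - 13*r + 22) + 2*r^2 - 14*r + 12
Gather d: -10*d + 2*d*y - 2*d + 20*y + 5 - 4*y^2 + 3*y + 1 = d*(2*y - 12) - 4*y^2 + 23*y + 6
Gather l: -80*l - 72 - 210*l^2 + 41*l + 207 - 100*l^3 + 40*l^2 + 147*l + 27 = -100*l^3 - 170*l^2 + 108*l + 162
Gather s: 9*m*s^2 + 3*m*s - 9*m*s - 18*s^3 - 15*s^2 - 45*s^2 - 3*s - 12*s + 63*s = -18*s^3 + s^2*(9*m - 60) + s*(48 - 6*m)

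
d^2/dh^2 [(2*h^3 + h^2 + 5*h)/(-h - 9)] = 4*(-h^3 - 27*h^2 - 243*h - 18)/(h^3 + 27*h^2 + 243*h + 729)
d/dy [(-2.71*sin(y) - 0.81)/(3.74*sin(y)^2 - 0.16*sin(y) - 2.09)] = (10.1354*sin(y)^2 + 6.0588*sin(y) + 5.5343)*cos(y)/(13.9876*sin(y)^4 - 1.1968*sin(y)^3 - 15.6076*sin(y)^2 + 0.6688*sin(y) + 4.3681)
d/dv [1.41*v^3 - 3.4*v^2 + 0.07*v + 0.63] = 4.23*v^2 - 6.8*v + 0.07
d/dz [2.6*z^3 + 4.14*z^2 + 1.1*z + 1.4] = 7.8*z^2 + 8.28*z + 1.1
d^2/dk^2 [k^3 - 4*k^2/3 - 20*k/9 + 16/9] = 6*k - 8/3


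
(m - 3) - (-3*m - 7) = 4*m + 4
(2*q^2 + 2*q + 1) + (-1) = 2*q^2 + 2*q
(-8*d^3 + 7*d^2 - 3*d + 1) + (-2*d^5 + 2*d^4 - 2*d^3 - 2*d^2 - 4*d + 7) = -2*d^5 + 2*d^4 - 10*d^3 + 5*d^2 - 7*d + 8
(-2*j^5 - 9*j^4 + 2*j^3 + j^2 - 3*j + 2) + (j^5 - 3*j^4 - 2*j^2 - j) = -j^5 - 12*j^4 + 2*j^3 - j^2 - 4*j + 2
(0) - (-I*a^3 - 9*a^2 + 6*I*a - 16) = I*a^3 + 9*a^2 - 6*I*a + 16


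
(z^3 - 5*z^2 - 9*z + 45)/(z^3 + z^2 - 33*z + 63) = (z^2 - 2*z - 15)/(z^2 + 4*z - 21)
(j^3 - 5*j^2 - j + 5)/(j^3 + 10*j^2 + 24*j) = (j^3 - 5*j^2 - j + 5)/(j*(j^2 + 10*j + 24))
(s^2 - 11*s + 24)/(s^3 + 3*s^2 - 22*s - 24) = (s^2 - 11*s + 24)/(s^3 + 3*s^2 - 22*s - 24)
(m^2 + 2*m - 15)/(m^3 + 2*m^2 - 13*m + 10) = (m - 3)/(m^2 - 3*m + 2)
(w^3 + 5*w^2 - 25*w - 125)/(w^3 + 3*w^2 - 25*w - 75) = (w + 5)/(w + 3)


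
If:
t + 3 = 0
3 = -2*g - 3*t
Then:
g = 3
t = -3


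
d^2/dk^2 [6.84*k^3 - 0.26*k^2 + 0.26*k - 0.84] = 41.04*k - 0.52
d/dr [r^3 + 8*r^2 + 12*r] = 3*r^2 + 16*r + 12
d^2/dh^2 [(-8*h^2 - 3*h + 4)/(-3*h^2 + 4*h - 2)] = 2*(123*h^3 - 252*h^2 + 90*h + 16)/(27*h^6 - 108*h^5 + 198*h^4 - 208*h^3 + 132*h^2 - 48*h + 8)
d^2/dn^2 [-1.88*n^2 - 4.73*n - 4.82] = -3.76000000000000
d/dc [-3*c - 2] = -3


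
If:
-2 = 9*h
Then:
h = -2/9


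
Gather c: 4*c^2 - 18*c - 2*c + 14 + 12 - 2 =4*c^2 - 20*c + 24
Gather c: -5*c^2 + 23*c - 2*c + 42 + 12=-5*c^2 + 21*c + 54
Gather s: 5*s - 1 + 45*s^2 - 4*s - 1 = 45*s^2 + s - 2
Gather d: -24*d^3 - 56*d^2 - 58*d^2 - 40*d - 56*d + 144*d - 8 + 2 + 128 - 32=-24*d^3 - 114*d^2 + 48*d + 90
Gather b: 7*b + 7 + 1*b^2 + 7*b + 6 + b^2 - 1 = 2*b^2 + 14*b + 12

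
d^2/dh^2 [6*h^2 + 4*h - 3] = 12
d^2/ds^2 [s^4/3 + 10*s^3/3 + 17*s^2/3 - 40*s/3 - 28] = 4*s^2 + 20*s + 34/3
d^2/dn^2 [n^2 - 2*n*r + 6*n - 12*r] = 2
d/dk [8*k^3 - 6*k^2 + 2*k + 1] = 24*k^2 - 12*k + 2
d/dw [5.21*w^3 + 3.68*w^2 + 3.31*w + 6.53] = 15.63*w^2 + 7.36*w + 3.31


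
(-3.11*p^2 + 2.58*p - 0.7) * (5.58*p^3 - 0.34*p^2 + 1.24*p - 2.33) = -17.3538*p^5 + 15.4538*p^4 - 8.6396*p^3 + 10.6835*p^2 - 6.8794*p + 1.631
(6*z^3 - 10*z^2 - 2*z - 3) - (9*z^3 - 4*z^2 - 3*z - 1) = -3*z^3 - 6*z^2 + z - 2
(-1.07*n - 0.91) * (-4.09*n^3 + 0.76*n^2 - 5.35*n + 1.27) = 4.3763*n^4 + 2.9087*n^3 + 5.0329*n^2 + 3.5096*n - 1.1557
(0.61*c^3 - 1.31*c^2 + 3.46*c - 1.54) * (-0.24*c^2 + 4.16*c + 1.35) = -0.1464*c^5 + 2.852*c^4 - 5.4565*c^3 + 12.9947*c^2 - 1.7354*c - 2.079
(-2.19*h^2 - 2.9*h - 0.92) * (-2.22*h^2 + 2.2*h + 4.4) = 4.8618*h^4 + 1.62*h^3 - 13.9736*h^2 - 14.784*h - 4.048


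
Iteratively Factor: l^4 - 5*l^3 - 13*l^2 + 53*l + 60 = (l + 3)*(l^3 - 8*l^2 + 11*l + 20) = (l - 5)*(l + 3)*(l^2 - 3*l - 4) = (l - 5)*(l + 1)*(l + 3)*(l - 4)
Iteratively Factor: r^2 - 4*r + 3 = (r - 3)*(r - 1)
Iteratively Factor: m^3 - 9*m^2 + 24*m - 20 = (m - 5)*(m^2 - 4*m + 4) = (m - 5)*(m - 2)*(m - 2)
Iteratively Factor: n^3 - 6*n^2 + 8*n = (n - 4)*(n^2 - 2*n) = (n - 4)*(n - 2)*(n)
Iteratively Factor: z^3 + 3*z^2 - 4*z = (z)*(z^2 + 3*z - 4) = z*(z - 1)*(z + 4)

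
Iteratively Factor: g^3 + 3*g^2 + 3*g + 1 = (g + 1)*(g^2 + 2*g + 1) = (g + 1)^2*(g + 1)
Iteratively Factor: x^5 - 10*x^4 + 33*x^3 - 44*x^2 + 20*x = (x - 2)*(x^4 - 8*x^3 + 17*x^2 - 10*x) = (x - 2)*(x - 1)*(x^3 - 7*x^2 + 10*x) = (x - 5)*(x - 2)*(x - 1)*(x^2 - 2*x) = x*(x - 5)*(x - 2)*(x - 1)*(x - 2)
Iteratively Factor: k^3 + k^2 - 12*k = (k)*(k^2 + k - 12) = k*(k + 4)*(k - 3)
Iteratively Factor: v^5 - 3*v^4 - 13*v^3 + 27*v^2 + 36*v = (v - 3)*(v^4 - 13*v^2 - 12*v) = (v - 4)*(v - 3)*(v^3 + 4*v^2 + 3*v) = (v - 4)*(v - 3)*(v + 3)*(v^2 + v) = v*(v - 4)*(v - 3)*(v + 3)*(v + 1)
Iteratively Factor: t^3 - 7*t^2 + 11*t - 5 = (t - 1)*(t^2 - 6*t + 5) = (t - 1)^2*(t - 5)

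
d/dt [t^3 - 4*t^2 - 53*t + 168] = 3*t^2 - 8*t - 53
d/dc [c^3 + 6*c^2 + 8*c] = 3*c^2 + 12*c + 8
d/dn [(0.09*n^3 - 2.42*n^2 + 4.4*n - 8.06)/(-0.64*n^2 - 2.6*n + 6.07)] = (-0.0576*n^4 - 0.468*n^3 + 10.7469*n^2 - 39.6956*n + 5.752)/(0.4096*n^4 + 3.328*n^3 - 1.0096*n^2 - 31.564*n + 36.8449)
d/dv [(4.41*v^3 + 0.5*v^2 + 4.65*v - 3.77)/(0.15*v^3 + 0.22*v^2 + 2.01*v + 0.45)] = (0.8952*v^4 + 16.3332*v^3 + 7.632*v^2 + 2.1088*v + 9.6702)/(0.0225*v^6 + 0.066*v^5 + 0.6514*v^4 + 1.0194*v^3 + 4.2381*v^2 + 1.809*v + 0.2025)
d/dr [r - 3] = 1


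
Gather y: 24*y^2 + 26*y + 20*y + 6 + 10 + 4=24*y^2 + 46*y + 20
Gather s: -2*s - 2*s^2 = -2*s^2 - 2*s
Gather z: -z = -z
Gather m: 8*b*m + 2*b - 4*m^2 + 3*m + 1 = 2*b - 4*m^2 + m*(8*b + 3) + 1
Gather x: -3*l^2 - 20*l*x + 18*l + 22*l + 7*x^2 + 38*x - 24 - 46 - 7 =-3*l^2 + 40*l + 7*x^2 + x*(38 - 20*l) - 77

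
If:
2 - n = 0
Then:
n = 2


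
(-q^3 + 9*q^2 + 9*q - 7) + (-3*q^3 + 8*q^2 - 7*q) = -4*q^3 + 17*q^2 + 2*q - 7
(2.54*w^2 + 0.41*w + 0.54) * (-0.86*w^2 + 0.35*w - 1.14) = -2.1844*w^4 + 0.5364*w^3 - 3.2165*w^2 - 0.2784*w - 0.6156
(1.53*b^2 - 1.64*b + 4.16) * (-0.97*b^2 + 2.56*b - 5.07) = -1.4841*b^4 + 5.5076*b^3 - 15.9907*b^2 + 18.9644*b - 21.0912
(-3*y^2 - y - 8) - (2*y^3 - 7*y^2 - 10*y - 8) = -2*y^3 + 4*y^2 + 9*y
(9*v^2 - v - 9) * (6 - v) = -9*v^3 + 55*v^2 + 3*v - 54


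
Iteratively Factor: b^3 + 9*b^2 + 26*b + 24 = (b + 3)*(b^2 + 6*b + 8) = (b + 3)*(b + 4)*(b + 2)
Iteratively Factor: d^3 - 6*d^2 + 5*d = (d)*(d^2 - 6*d + 5) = d*(d - 5)*(d - 1)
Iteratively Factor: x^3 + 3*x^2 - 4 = (x - 1)*(x^2 + 4*x + 4) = (x - 1)*(x + 2)*(x + 2)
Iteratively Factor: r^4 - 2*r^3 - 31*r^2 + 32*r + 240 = (r + 4)*(r^3 - 6*r^2 - 7*r + 60) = (r - 4)*(r + 4)*(r^2 - 2*r - 15) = (r - 4)*(r + 3)*(r + 4)*(r - 5)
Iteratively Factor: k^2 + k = (k)*(k + 1)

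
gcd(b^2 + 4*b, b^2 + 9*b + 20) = b + 4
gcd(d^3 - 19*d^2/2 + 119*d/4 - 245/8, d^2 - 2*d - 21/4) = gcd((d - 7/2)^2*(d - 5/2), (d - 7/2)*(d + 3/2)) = d - 7/2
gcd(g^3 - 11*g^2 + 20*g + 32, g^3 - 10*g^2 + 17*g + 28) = g^2 - 3*g - 4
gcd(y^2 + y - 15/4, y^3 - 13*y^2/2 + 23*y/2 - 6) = y - 3/2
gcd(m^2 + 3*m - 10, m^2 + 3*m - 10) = m^2 + 3*m - 10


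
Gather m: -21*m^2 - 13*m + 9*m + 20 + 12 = -21*m^2 - 4*m + 32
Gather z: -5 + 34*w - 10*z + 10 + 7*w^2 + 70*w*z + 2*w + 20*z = 7*w^2 + 36*w + z*(70*w + 10) + 5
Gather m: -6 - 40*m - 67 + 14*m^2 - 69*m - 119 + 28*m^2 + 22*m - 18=42*m^2 - 87*m - 210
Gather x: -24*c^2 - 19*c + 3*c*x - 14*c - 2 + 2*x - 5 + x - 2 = -24*c^2 - 33*c + x*(3*c + 3) - 9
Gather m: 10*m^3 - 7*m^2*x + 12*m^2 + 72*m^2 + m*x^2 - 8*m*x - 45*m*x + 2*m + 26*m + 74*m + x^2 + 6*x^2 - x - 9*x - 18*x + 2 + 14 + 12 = 10*m^3 + m^2*(84 - 7*x) + m*(x^2 - 53*x + 102) + 7*x^2 - 28*x + 28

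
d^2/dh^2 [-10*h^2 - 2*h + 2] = -20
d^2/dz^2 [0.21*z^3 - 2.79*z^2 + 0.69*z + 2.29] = 1.26*z - 5.58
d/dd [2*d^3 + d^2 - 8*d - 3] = 6*d^2 + 2*d - 8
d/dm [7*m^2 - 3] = 14*m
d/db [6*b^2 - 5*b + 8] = 12*b - 5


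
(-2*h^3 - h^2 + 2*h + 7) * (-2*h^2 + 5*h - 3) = 4*h^5 - 8*h^4 - 3*h^3 - h^2 + 29*h - 21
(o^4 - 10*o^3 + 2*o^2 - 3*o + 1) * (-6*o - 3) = -6*o^5 + 57*o^4 + 18*o^3 + 12*o^2 + 3*o - 3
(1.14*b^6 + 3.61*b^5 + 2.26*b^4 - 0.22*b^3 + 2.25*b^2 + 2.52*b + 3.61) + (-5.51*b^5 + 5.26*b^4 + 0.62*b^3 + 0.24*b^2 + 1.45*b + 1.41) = 1.14*b^6 - 1.9*b^5 + 7.52*b^4 + 0.4*b^3 + 2.49*b^2 + 3.97*b + 5.02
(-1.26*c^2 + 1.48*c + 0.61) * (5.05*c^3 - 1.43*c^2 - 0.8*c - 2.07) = -6.363*c^5 + 9.2758*c^4 + 1.9721*c^3 + 0.5519*c^2 - 3.5516*c - 1.2627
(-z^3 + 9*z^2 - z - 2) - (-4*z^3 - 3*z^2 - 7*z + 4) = 3*z^3 + 12*z^2 + 6*z - 6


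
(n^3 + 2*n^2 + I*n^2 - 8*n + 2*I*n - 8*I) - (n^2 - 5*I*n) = n^3 + n^2 + I*n^2 - 8*n + 7*I*n - 8*I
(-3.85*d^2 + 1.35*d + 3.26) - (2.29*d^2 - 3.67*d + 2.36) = -6.14*d^2 + 5.02*d + 0.9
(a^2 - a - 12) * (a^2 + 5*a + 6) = a^4 + 4*a^3 - 11*a^2 - 66*a - 72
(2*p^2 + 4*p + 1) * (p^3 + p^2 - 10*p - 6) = 2*p^5 + 6*p^4 - 15*p^3 - 51*p^2 - 34*p - 6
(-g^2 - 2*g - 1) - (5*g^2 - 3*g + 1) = -6*g^2 + g - 2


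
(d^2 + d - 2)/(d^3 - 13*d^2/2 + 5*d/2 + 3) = 2*(d + 2)/(2*d^2 - 11*d - 6)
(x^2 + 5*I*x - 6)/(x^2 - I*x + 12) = (x + 2*I)/(x - 4*I)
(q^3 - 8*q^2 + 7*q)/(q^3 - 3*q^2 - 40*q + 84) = q*(q - 1)/(q^2 + 4*q - 12)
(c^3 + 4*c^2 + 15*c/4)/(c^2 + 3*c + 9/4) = c*(2*c + 5)/(2*c + 3)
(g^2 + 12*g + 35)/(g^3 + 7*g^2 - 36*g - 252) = (g + 5)/(g^2 - 36)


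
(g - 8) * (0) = 0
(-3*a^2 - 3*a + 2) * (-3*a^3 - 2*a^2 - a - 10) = 9*a^5 + 15*a^4 + 3*a^3 + 29*a^2 + 28*a - 20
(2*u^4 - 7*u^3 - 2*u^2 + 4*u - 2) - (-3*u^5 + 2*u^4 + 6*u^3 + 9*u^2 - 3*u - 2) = 3*u^5 - 13*u^3 - 11*u^2 + 7*u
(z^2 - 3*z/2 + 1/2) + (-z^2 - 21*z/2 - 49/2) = -12*z - 24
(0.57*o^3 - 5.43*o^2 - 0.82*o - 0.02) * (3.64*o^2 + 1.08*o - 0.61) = 2.0748*o^5 - 19.1496*o^4 - 9.1969*o^3 + 2.3539*o^2 + 0.4786*o + 0.0122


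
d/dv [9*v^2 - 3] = 18*v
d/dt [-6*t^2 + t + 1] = 1 - 12*t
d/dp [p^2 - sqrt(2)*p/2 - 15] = 2*p - sqrt(2)/2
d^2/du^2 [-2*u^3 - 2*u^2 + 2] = -12*u - 4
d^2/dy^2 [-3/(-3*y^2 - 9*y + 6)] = 2*(-y^2 - 3*y + (2*y + 3)^2 + 2)/(y^2 + 3*y - 2)^3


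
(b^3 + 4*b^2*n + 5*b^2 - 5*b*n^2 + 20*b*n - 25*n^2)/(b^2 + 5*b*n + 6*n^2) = (b^3 + 4*b^2*n + 5*b^2 - 5*b*n^2 + 20*b*n - 25*n^2)/(b^2 + 5*b*n + 6*n^2)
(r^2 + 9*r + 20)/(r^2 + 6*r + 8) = (r + 5)/(r + 2)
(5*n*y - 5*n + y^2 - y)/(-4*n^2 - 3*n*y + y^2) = (-5*n*y + 5*n - y^2 + y)/(4*n^2 + 3*n*y - y^2)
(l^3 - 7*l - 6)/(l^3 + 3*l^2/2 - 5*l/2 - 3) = 2*(l - 3)/(2*l - 3)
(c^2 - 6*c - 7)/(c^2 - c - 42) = (c + 1)/(c + 6)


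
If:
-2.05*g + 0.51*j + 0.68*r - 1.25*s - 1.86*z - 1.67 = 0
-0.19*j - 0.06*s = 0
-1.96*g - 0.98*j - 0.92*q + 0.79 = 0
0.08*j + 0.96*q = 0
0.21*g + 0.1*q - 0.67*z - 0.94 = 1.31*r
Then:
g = 0.150171873173503 - 0.189888743055148*z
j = 0.412009523676852*z + 0.548704570383691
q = -0.034334126973071*z - 0.0457253808653076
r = -0.544511487586937*z - 0.696974385282515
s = -1.3046968249767*z - 1.73756447288169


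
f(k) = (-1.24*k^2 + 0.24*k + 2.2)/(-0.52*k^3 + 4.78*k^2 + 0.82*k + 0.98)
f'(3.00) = -0.10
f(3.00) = -0.25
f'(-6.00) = -0.01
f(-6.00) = -0.16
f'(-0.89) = 1.02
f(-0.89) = 0.23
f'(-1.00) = 0.75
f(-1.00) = 0.13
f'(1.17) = -0.48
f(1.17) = 0.10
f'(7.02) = -0.41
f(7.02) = -0.92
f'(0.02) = -2.04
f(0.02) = 2.21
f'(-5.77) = -0.01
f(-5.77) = -0.16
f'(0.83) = -0.94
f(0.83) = 0.33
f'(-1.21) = 0.43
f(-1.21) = 0.01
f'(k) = (0.24 - 2.48*k)/(-0.52*k^3 + 4.78*k^2 + 0.82*k + 0.98) + (-1.24*k^2 + 0.24*k + 2.2)*(1.56*k^2 - 9.56*k - 0.82)/(-0.52*k^3 + 4.78*k^2 + 0.82*k + 0.98)^2 = (-0.6448*k^4 + 0.249599999999999*k^3 + 1.268*k^2 - 23.4624*k - 1.5688)/(0.2704*k^6 - 4.9712*k^5 + 21.9956*k^4 + 6.82*k^3 + 10.0412*k^2 + 1.6072*k + 0.9604)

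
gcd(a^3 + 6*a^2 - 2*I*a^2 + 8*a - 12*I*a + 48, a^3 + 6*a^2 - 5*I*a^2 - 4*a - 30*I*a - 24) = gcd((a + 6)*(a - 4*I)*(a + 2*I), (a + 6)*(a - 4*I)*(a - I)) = a^2 + a*(6 - 4*I) - 24*I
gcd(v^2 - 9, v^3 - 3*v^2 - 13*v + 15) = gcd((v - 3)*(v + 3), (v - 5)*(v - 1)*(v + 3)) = v + 3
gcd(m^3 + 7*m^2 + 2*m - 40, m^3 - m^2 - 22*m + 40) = m^2 + 3*m - 10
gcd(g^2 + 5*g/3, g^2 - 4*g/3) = g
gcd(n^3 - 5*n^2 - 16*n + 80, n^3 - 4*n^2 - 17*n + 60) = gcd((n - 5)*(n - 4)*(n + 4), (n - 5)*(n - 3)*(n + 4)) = n^2 - n - 20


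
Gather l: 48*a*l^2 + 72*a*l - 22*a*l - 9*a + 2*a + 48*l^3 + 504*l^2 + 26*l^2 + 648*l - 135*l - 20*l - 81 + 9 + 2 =-7*a + 48*l^3 + l^2*(48*a + 530) + l*(50*a + 493) - 70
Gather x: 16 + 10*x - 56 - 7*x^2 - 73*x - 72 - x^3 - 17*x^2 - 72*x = -x^3 - 24*x^2 - 135*x - 112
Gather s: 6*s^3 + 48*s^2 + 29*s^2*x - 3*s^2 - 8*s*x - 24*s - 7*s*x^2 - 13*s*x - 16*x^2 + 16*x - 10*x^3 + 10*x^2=6*s^3 + s^2*(29*x + 45) + s*(-7*x^2 - 21*x - 24) - 10*x^3 - 6*x^2 + 16*x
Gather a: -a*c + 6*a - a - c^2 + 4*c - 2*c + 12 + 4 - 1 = a*(5 - c) - c^2 + 2*c + 15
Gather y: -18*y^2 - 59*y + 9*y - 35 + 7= -18*y^2 - 50*y - 28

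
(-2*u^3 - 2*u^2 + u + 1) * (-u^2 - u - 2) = 2*u^5 + 4*u^4 + 5*u^3 + 2*u^2 - 3*u - 2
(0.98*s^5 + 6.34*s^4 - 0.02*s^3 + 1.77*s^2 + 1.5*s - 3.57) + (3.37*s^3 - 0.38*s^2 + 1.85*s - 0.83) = 0.98*s^5 + 6.34*s^4 + 3.35*s^3 + 1.39*s^2 + 3.35*s - 4.4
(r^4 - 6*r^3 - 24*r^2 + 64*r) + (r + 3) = r^4 - 6*r^3 - 24*r^2 + 65*r + 3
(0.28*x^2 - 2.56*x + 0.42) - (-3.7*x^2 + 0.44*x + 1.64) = 3.98*x^2 - 3.0*x - 1.22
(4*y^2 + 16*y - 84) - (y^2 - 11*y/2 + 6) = 3*y^2 + 43*y/2 - 90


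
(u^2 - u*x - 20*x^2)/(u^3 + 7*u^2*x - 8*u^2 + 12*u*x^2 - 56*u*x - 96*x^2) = (u - 5*x)/(u^2 + 3*u*x - 8*u - 24*x)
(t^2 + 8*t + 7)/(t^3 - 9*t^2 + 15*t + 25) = (t + 7)/(t^2 - 10*t + 25)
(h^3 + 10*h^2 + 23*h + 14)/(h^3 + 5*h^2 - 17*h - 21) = (h + 2)/(h - 3)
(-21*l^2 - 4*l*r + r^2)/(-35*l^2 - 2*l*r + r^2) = (3*l + r)/(5*l + r)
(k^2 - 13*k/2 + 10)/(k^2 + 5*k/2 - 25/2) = (k - 4)/(k + 5)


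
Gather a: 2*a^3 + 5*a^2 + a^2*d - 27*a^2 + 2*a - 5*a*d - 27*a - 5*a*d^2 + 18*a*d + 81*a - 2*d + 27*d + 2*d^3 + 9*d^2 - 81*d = 2*a^3 + a^2*(d - 22) + a*(-5*d^2 + 13*d + 56) + 2*d^3 + 9*d^2 - 56*d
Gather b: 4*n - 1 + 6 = 4*n + 5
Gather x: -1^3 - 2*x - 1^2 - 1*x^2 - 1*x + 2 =-x^2 - 3*x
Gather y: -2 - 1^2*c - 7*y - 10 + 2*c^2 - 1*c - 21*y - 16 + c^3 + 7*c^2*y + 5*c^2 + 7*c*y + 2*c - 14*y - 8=c^3 + 7*c^2 + y*(7*c^2 + 7*c - 42) - 36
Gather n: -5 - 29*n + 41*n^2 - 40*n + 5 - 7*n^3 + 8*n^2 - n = -7*n^3 + 49*n^2 - 70*n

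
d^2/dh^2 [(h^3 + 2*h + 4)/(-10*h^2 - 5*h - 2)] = 82*h*(-5*h^2 - 30*h - 12)/(1000*h^6 + 1500*h^5 + 1350*h^4 + 725*h^3 + 270*h^2 + 60*h + 8)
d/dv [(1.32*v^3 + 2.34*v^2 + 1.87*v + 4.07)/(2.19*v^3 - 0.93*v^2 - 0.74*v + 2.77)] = (-1.77635683940025e-15*v^5 - 6.3522*v^4 - 10.1442*v^3 - 15.7632*v^2 + 20.5338*v + 8.1917)/(4.7961*v^6 - 4.0734*v^5 - 2.3763*v^4 + 13.509*v^3 - 4.6046*v^2 - 4.0996*v + 7.6729)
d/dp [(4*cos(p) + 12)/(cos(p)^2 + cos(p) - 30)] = 4*(cos(p)^2 + 6*cos(p) + 33)*sin(p)/(cos(p)^2 + cos(p) - 30)^2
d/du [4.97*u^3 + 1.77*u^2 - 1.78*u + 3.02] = 14.91*u^2 + 3.54*u - 1.78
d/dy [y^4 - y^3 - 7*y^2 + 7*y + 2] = 4*y^3 - 3*y^2 - 14*y + 7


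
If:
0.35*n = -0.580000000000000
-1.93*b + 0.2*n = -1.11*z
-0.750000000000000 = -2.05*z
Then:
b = 0.04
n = -1.66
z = 0.37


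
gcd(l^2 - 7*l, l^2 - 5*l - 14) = l - 7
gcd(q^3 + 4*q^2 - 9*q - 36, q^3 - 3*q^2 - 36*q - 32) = q + 4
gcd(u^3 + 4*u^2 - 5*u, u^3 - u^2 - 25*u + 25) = u^2 + 4*u - 5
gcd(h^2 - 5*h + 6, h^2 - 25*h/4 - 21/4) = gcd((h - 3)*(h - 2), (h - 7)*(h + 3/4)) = 1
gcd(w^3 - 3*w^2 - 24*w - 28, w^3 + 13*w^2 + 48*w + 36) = 1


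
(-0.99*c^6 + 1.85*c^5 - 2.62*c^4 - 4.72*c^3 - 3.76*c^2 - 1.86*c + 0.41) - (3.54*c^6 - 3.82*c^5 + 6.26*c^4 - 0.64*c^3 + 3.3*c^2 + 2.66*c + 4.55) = -4.53*c^6 + 5.67*c^5 - 8.88*c^4 - 4.08*c^3 - 7.06*c^2 - 4.52*c - 4.14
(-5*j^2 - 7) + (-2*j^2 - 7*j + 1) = -7*j^2 - 7*j - 6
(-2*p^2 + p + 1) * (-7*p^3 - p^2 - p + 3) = 14*p^5 - 5*p^4 - 6*p^3 - 8*p^2 + 2*p + 3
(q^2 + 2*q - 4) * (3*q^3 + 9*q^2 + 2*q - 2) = 3*q^5 + 15*q^4 + 8*q^3 - 34*q^2 - 12*q + 8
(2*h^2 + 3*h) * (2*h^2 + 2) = 4*h^4 + 6*h^3 + 4*h^2 + 6*h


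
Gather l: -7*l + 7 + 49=56 - 7*l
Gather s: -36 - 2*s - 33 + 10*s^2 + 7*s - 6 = 10*s^2 + 5*s - 75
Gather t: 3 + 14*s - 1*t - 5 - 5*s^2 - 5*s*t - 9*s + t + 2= -5*s^2 - 5*s*t + 5*s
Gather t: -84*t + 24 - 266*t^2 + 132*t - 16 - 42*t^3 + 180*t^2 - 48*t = -42*t^3 - 86*t^2 + 8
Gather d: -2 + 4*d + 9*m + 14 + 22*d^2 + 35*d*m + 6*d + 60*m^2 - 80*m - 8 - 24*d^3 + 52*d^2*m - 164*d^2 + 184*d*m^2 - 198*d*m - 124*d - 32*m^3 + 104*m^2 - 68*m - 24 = -24*d^3 + d^2*(52*m - 142) + d*(184*m^2 - 163*m - 114) - 32*m^3 + 164*m^2 - 139*m - 20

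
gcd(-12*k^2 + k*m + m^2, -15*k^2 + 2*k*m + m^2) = 3*k - m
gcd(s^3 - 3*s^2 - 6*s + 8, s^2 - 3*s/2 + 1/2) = s - 1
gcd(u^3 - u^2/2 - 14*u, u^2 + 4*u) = u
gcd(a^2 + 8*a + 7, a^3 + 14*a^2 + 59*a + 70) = a + 7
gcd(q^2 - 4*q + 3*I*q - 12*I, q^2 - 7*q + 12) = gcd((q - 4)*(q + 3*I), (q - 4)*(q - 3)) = q - 4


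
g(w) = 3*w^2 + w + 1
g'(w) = 6*w + 1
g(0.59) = 2.63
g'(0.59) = 4.54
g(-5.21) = 77.22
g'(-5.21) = -30.26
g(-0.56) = 1.38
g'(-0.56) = -2.36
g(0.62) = 2.77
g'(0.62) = 4.72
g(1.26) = 7.02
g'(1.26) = 8.56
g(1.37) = 8.00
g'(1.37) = 9.22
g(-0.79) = 2.08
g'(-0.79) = -3.74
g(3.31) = 37.18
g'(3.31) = 20.86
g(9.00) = 253.00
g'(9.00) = 55.00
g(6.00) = 115.00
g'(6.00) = 37.00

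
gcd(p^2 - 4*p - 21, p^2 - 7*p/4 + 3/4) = 1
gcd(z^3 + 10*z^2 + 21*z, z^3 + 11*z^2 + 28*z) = z^2 + 7*z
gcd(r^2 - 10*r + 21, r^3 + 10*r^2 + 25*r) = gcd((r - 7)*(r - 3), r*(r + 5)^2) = 1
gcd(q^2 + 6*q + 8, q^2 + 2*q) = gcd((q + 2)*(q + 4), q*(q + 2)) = q + 2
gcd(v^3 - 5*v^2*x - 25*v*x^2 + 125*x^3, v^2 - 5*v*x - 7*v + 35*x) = -v + 5*x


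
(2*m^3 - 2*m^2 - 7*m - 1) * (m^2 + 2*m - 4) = 2*m^5 + 2*m^4 - 19*m^3 - 7*m^2 + 26*m + 4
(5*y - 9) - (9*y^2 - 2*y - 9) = -9*y^2 + 7*y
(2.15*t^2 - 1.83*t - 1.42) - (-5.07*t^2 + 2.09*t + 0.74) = 7.22*t^2 - 3.92*t - 2.16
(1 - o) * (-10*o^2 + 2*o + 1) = 10*o^3 - 12*o^2 + o + 1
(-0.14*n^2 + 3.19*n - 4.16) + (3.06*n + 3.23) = -0.14*n^2 + 6.25*n - 0.93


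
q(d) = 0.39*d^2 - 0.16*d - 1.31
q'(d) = 0.78*d - 0.16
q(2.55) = 0.82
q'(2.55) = 1.83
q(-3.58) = 4.26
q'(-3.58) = -2.95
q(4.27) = 5.12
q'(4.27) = 3.17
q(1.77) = -0.37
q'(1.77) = 1.22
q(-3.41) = 3.77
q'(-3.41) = -2.82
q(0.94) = -1.12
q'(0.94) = 0.57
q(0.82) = -1.18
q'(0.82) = 0.48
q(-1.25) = -0.50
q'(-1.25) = -1.14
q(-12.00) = 56.77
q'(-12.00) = -9.52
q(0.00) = -1.31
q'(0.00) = -0.16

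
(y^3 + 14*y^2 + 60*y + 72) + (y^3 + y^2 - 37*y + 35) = 2*y^3 + 15*y^2 + 23*y + 107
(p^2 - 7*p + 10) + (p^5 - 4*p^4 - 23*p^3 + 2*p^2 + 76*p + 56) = p^5 - 4*p^4 - 23*p^3 + 3*p^2 + 69*p + 66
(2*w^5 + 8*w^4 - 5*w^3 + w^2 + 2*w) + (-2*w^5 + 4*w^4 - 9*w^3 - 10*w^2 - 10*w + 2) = 12*w^4 - 14*w^3 - 9*w^2 - 8*w + 2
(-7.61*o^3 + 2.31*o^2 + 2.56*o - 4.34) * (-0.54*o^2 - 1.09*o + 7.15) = 4.1094*o^5 + 7.0475*o^4 - 58.3118*o^3 + 16.0697*o^2 + 23.0346*o - 31.031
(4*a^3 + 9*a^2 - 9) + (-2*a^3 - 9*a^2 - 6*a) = 2*a^3 - 6*a - 9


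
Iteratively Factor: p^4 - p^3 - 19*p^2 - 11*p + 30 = (p - 5)*(p^3 + 4*p^2 + p - 6) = (p - 5)*(p + 2)*(p^2 + 2*p - 3) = (p - 5)*(p + 2)*(p + 3)*(p - 1)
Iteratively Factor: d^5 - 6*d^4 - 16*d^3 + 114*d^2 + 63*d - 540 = (d - 3)*(d^4 - 3*d^3 - 25*d^2 + 39*d + 180) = (d - 4)*(d - 3)*(d^3 + d^2 - 21*d - 45) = (d - 4)*(d - 3)*(d + 3)*(d^2 - 2*d - 15) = (d - 4)*(d - 3)*(d + 3)^2*(d - 5)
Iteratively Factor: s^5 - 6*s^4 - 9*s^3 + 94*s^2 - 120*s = (s - 5)*(s^4 - s^3 - 14*s^2 + 24*s) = (s - 5)*(s - 3)*(s^3 + 2*s^2 - 8*s) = s*(s - 5)*(s - 3)*(s^2 + 2*s - 8) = s*(s - 5)*(s - 3)*(s + 4)*(s - 2)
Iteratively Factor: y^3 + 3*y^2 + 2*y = (y)*(y^2 + 3*y + 2) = y*(y + 2)*(y + 1)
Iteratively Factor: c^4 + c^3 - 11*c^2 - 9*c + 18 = (c + 2)*(c^3 - c^2 - 9*c + 9) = (c + 2)*(c + 3)*(c^2 - 4*c + 3) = (c - 1)*(c + 2)*(c + 3)*(c - 3)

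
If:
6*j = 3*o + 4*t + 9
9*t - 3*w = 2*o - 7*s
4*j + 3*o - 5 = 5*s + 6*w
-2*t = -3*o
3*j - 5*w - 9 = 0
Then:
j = 327/1384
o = -583/692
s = 233/346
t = -1749/1384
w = -2295/1384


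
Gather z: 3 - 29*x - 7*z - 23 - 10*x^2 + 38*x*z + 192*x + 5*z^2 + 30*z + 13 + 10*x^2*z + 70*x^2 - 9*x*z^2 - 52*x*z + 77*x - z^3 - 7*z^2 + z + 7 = 60*x^2 + 240*x - z^3 + z^2*(-9*x - 2) + z*(10*x^2 - 14*x + 24)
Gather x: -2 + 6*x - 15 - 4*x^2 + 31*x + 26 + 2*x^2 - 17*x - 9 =-2*x^2 + 20*x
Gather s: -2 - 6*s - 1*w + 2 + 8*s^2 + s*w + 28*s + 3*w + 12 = 8*s^2 + s*(w + 22) + 2*w + 12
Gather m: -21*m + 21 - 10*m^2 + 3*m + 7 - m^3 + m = -m^3 - 10*m^2 - 17*m + 28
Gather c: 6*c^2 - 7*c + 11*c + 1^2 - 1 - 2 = 6*c^2 + 4*c - 2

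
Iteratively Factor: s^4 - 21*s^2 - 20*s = (s)*(s^3 - 21*s - 20) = s*(s - 5)*(s^2 + 5*s + 4) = s*(s - 5)*(s + 4)*(s + 1)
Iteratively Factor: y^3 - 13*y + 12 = (y - 1)*(y^2 + y - 12) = (y - 1)*(y + 4)*(y - 3)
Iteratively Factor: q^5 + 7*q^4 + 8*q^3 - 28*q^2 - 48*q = (q - 2)*(q^4 + 9*q^3 + 26*q^2 + 24*q) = q*(q - 2)*(q^3 + 9*q^2 + 26*q + 24) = q*(q - 2)*(q + 2)*(q^2 + 7*q + 12) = q*(q - 2)*(q + 2)*(q + 3)*(q + 4)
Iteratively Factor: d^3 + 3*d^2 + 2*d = (d)*(d^2 + 3*d + 2) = d*(d + 1)*(d + 2)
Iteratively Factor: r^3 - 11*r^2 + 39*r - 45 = (r - 3)*(r^2 - 8*r + 15) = (r - 5)*(r - 3)*(r - 3)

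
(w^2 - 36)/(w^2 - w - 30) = (w + 6)/(w + 5)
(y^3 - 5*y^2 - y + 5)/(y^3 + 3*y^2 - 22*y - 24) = (y^2 - 6*y + 5)/(y^2 + 2*y - 24)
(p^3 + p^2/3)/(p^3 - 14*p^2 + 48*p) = p*(3*p + 1)/(3*(p^2 - 14*p + 48))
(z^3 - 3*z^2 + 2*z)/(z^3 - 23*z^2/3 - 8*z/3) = 3*(-z^2 + 3*z - 2)/(-3*z^2 + 23*z + 8)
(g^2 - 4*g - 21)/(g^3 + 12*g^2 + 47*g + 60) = (g - 7)/(g^2 + 9*g + 20)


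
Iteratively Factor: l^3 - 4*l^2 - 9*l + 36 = (l - 4)*(l^2 - 9) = (l - 4)*(l + 3)*(l - 3)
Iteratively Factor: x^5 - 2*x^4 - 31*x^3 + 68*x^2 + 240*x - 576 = (x - 4)*(x^4 + 2*x^3 - 23*x^2 - 24*x + 144) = (x - 4)*(x + 4)*(x^3 - 2*x^2 - 15*x + 36) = (x - 4)*(x + 4)^2*(x^2 - 6*x + 9) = (x - 4)*(x - 3)*(x + 4)^2*(x - 3)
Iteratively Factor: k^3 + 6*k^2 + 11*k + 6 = (k + 3)*(k^2 + 3*k + 2) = (k + 1)*(k + 3)*(k + 2)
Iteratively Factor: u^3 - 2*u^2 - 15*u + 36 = (u + 4)*(u^2 - 6*u + 9) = (u - 3)*(u + 4)*(u - 3)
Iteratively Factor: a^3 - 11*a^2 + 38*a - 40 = (a - 4)*(a^2 - 7*a + 10) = (a - 5)*(a - 4)*(a - 2)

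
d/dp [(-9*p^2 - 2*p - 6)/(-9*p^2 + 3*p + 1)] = (-45*p^2 - 126*p + 16)/(81*p^4 - 54*p^3 - 9*p^2 + 6*p + 1)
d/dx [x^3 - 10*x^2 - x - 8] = 3*x^2 - 20*x - 1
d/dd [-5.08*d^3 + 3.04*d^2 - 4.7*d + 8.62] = -15.24*d^2 + 6.08*d - 4.7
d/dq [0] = 0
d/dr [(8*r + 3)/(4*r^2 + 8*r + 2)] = 2*(4*r^2 + 8*r - (r + 1)*(8*r + 3) + 2)/(2*r^2 + 4*r + 1)^2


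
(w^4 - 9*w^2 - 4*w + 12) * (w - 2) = w^5 - 2*w^4 - 9*w^3 + 14*w^2 + 20*w - 24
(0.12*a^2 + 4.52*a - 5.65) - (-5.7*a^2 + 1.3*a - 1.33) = 5.82*a^2 + 3.22*a - 4.32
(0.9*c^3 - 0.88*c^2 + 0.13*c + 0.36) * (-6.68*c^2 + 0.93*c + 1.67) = -6.012*c^5 + 6.7154*c^4 - 0.1838*c^3 - 3.7535*c^2 + 0.5519*c + 0.6012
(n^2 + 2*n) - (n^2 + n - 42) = n + 42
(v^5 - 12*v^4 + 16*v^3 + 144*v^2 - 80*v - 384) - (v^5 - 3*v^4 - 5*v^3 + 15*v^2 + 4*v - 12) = -9*v^4 + 21*v^3 + 129*v^2 - 84*v - 372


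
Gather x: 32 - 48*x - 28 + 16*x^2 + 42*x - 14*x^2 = 2*x^2 - 6*x + 4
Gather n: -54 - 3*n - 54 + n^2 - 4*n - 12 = n^2 - 7*n - 120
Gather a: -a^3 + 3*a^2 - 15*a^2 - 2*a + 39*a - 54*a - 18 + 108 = -a^3 - 12*a^2 - 17*a + 90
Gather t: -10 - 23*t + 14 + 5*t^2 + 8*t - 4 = 5*t^2 - 15*t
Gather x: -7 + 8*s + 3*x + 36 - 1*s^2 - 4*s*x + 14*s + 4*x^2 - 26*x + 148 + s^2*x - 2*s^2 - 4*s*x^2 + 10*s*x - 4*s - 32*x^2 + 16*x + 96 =-3*s^2 + 18*s + x^2*(-4*s - 28) + x*(s^2 + 6*s - 7) + 273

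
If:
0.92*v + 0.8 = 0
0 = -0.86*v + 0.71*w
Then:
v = -0.87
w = -1.05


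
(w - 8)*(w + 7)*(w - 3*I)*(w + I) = w^4 - w^3 - 2*I*w^3 - 53*w^2 + 2*I*w^2 - 3*w + 112*I*w - 168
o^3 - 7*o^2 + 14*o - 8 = (o - 4)*(o - 2)*(o - 1)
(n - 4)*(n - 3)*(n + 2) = n^3 - 5*n^2 - 2*n + 24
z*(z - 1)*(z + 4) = z^3 + 3*z^2 - 4*z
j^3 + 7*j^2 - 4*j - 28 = (j - 2)*(j + 2)*(j + 7)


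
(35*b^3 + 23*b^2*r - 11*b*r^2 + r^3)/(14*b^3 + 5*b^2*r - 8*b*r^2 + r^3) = (-5*b + r)/(-2*b + r)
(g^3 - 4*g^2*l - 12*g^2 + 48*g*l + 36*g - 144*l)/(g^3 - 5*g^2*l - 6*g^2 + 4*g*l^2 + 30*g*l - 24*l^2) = (g - 6)/(g - l)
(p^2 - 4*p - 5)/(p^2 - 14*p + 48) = (p^2 - 4*p - 5)/(p^2 - 14*p + 48)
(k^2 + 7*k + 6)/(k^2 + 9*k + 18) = (k + 1)/(k + 3)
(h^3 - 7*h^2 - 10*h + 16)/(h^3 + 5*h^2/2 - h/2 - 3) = 2*(h - 8)/(2*h + 3)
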